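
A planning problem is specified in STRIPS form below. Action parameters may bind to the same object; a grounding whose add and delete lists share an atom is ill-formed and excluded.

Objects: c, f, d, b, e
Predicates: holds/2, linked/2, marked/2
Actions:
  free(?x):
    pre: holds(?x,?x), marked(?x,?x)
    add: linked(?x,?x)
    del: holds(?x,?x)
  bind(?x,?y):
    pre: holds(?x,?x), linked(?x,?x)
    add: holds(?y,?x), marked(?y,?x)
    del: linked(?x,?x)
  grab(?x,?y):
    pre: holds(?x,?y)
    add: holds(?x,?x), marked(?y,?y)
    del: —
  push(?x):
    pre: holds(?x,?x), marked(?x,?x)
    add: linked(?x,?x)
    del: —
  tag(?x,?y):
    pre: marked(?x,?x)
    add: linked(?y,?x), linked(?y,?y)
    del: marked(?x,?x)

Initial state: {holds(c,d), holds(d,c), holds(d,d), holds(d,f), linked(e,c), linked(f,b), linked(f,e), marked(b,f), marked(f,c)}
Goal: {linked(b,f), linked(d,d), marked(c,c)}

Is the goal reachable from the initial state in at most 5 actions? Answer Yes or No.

1. grab(c,d)  →  {holds(c,c), holds(c,d), holds(d,c), holds(d,d), holds(d,f), linked(e,c), linked(f,b), linked(f,e), marked(b,f), marked(d,d), marked(f,c)}
2. free(d)  →  {holds(c,c), holds(c,d), holds(d,c), holds(d,f), linked(d,d), linked(e,c), linked(f,b), linked(f,e), marked(b,f), marked(d,d), marked(f,c)}
3. grab(c,c)  →  {holds(c,c), holds(c,d), holds(d,c), holds(d,f), linked(d,d), linked(e,c), linked(f,b), linked(f,e), marked(b,f), marked(c,c), marked(d,d), marked(f,c)}
4. grab(d,f)  →  {holds(c,c), holds(c,d), holds(d,c), holds(d,d), holds(d,f), linked(d,d), linked(e,c), linked(f,b), linked(f,e), marked(b,f), marked(c,c), marked(d,d), marked(f,c), marked(f,f)}
5. tag(f,b)  →  {holds(c,c), holds(c,d), holds(d,c), holds(d,d), holds(d,f), linked(b,b), linked(b,f), linked(d,d), linked(e,c), linked(f,b), linked(f,e), marked(b,f), marked(c,c), marked(d,d), marked(f,c)}
optimal plan length = 5; 5 ≤ 5

Yes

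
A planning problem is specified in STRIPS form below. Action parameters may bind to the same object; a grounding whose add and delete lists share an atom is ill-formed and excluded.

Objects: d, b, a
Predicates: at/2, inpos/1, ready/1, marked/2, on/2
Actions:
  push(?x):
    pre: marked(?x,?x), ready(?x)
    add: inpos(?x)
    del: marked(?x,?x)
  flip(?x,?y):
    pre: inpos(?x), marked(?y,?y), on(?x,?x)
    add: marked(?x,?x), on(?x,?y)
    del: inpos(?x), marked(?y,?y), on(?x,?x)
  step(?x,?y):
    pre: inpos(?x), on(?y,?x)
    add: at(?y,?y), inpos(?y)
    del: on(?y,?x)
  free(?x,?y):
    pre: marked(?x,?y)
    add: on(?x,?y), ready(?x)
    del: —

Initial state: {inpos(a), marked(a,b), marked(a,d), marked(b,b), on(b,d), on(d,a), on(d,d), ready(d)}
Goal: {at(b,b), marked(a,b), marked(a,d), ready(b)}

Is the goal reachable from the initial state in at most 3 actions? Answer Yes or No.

Yes

1. step(a,d)  →  {at(d,d), inpos(a), inpos(d), marked(a,b), marked(a,d), marked(b,b), on(b,d), on(d,d), ready(d)}
2. step(d,b)  →  {at(b,b), at(d,d), inpos(a), inpos(b), inpos(d), marked(a,b), marked(a,d), marked(b,b), on(d,d), ready(d)}
3. free(b,b)  →  {at(b,b), at(d,d), inpos(a), inpos(b), inpos(d), marked(a,b), marked(a,d), marked(b,b), on(b,b), on(d,d), ready(b), ready(d)}
optimal plan length = 3; 3 ≤ 3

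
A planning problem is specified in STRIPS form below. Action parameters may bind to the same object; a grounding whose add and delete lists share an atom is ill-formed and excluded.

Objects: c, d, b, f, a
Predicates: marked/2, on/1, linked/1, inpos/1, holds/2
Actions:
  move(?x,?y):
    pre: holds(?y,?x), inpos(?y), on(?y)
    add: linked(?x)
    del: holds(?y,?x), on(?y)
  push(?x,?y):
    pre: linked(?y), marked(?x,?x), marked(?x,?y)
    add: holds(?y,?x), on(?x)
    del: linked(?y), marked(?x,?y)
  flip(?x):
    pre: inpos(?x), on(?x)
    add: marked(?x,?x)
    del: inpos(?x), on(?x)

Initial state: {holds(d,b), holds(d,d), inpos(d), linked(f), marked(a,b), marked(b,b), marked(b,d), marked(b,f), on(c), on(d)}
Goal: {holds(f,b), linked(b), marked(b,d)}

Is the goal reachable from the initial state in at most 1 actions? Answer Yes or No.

1. move(b,d)  →  {holds(d,d), inpos(d), linked(b), linked(f), marked(a,b), marked(b,b), marked(b,d), marked(b,f), on(c)}
2. push(b,f)  →  {holds(d,d), holds(f,b), inpos(d), linked(b), marked(a,b), marked(b,b), marked(b,d), on(b), on(c)}
optimal plan length = 2; 2 > 1

No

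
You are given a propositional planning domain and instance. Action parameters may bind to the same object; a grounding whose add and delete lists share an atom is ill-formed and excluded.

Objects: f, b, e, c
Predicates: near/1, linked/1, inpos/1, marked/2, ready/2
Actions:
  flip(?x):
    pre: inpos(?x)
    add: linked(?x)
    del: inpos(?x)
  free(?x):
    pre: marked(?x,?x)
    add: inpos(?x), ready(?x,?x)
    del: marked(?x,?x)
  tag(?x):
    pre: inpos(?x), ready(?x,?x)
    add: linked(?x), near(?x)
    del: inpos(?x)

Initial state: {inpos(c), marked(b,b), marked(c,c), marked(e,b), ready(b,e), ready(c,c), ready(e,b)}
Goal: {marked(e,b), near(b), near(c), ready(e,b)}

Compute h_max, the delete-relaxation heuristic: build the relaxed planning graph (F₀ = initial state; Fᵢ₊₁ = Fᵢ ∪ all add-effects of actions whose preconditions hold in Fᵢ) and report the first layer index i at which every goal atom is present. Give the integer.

2

F0 = init (7 atoms)
F1 = F0 ∪ {inpos(b), linked(c), near(c), ready(b,b)}  (11 atoms)
F2 = F1 ∪ {linked(b), near(b)}  (13 atoms)
goal ⊆ F2  ⇒  h_max = 2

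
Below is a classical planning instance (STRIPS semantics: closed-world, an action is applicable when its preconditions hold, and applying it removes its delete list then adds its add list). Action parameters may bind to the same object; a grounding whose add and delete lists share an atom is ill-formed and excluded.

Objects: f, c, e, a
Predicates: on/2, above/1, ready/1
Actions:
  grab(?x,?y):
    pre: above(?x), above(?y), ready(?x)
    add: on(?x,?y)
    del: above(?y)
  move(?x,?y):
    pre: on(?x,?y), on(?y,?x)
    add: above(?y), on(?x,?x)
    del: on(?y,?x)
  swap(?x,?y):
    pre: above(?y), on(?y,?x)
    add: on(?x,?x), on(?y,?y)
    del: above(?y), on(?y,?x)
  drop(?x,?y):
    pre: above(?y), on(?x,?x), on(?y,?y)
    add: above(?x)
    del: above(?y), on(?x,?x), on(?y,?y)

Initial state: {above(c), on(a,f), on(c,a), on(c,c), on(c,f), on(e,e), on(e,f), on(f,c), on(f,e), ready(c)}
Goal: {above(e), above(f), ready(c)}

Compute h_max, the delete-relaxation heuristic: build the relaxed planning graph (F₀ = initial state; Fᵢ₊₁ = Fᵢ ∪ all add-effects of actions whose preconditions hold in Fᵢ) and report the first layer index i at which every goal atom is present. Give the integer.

1

F0 = init (10 atoms)
F1 = F0 ∪ {above(e), above(f), on(a,a), on(f,f)}  (14 atoms)
goal ⊆ F1  ⇒  h_max = 1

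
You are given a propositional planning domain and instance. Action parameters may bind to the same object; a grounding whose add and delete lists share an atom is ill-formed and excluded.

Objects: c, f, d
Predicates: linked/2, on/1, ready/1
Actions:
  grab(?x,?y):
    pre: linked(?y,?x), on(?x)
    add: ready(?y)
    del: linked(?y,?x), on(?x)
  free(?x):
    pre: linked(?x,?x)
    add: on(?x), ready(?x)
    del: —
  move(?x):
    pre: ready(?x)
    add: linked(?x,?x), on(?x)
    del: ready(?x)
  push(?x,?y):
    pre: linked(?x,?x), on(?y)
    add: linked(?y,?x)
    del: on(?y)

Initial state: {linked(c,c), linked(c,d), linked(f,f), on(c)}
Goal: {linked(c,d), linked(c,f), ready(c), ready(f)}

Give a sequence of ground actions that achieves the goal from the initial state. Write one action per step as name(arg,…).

free(c); free(f); push(f,c)

1. free(c)  →  {linked(c,c), linked(c,d), linked(f,f), on(c), ready(c)}
2. free(f)  →  {linked(c,c), linked(c,d), linked(f,f), on(c), on(f), ready(c), ready(f)}
3. push(f,c)  →  {linked(c,c), linked(c,d), linked(c,f), linked(f,f), on(f), ready(c), ready(f)}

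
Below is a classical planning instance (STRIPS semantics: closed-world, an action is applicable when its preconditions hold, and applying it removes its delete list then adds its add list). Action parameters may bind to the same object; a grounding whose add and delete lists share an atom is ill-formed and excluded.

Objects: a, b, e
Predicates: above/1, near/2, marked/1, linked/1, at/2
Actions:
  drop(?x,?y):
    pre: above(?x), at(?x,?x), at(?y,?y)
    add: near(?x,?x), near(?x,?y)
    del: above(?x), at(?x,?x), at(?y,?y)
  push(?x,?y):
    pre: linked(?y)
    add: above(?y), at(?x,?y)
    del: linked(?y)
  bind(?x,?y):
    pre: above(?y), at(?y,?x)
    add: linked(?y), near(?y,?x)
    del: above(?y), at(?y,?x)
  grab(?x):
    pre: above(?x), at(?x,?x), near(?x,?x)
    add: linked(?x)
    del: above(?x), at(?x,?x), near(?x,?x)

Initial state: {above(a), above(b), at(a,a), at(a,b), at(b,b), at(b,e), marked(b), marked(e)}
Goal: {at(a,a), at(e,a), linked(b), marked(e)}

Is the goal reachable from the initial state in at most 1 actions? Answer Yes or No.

No

1. bind(b,a)  →  {above(b), at(a,a), at(b,b), at(b,e), linked(a), marked(b), marked(e), near(a,b)}
2. push(e,a)  →  {above(a), above(b), at(a,a), at(b,b), at(b,e), at(e,a), marked(b), marked(e), near(a,b)}
3. bind(b,b)  →  {above(a), at(a,a), at(b,e), at(e,a), linked(b), marked(b), marked(e), near(a,b), near(b,b)}
optimal plan length = 3; 3 > 1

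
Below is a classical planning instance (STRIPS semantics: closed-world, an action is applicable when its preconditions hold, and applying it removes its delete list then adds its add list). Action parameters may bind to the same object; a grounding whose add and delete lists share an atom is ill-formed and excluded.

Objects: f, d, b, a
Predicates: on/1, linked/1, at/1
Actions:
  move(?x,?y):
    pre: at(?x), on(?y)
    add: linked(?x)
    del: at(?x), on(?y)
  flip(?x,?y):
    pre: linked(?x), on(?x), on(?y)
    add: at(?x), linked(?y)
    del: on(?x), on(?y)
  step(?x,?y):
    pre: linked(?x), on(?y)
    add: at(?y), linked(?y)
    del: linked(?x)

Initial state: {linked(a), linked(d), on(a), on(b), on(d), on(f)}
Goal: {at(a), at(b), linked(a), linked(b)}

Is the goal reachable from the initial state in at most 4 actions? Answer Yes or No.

Yes

1. flip(a,f)  →  {at(a), linked(a), linked(d), linked(f), on(b), on(d)}
2. step(f,b)  →  {at(a), at(b), linked(a), linked(b), linked(d), on(b), on(d)}
optimal plan length = 2; 2 ≤ 4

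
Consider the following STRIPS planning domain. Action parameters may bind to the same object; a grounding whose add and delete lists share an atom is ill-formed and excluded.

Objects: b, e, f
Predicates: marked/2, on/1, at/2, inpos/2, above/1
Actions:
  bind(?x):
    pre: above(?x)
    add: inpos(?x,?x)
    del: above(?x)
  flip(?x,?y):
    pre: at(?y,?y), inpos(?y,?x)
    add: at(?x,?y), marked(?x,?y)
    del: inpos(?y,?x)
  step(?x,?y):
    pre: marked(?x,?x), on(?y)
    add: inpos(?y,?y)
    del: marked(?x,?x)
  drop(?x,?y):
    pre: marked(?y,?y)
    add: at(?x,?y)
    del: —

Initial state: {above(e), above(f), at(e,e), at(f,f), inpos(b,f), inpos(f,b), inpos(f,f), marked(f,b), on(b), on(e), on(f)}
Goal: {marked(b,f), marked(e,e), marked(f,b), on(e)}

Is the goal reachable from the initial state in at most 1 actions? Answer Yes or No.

No

1. bind(e)  →  {above(f), at(e,e), at(f,f), inpos(b,f), inpos(e,e), inpos(f,b), inpos(f,f), marked(f,b), on(b), on(e), on(f)}
2. flip(b,f)  →  {above(f), at(b,f), at(e,e), at(f,f), inpos(b,f), inpos(e,e), inpos(f,f), marked(b,f), marked(f,b), on(b), on(e), on(f)}
3. flip(e,e)  →  {above(f), at(b,f), at(e,e), at(f,f), inpos(b,f), inpos(f,f), marked(b,f), marked(e,e), marked(f,b), on(b), on(e), on(f)}
optimal plan length = 3; 3 > 1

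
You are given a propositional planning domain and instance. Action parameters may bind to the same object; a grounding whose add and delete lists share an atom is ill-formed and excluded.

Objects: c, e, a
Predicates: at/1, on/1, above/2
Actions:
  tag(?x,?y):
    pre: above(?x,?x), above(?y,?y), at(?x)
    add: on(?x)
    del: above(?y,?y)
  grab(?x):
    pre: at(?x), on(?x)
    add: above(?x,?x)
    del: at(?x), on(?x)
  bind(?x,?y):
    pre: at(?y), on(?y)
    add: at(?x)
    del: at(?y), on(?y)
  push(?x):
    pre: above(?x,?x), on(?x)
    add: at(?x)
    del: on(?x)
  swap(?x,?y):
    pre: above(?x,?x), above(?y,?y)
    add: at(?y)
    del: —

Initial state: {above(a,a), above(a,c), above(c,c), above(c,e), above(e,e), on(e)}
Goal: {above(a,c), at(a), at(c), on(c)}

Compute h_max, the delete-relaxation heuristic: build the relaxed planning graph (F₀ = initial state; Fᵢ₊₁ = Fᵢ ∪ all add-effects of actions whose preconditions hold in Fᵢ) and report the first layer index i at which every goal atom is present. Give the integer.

F0 = init (6 atoms)
F1 = F0 ∪ {at(a), at(c), at(e)}  (9 atoms)
F2 = F1 ∪ {on(a), on(c)}  (11 atoms)
goal ⊆ F2  ⇒  h_max = 2

2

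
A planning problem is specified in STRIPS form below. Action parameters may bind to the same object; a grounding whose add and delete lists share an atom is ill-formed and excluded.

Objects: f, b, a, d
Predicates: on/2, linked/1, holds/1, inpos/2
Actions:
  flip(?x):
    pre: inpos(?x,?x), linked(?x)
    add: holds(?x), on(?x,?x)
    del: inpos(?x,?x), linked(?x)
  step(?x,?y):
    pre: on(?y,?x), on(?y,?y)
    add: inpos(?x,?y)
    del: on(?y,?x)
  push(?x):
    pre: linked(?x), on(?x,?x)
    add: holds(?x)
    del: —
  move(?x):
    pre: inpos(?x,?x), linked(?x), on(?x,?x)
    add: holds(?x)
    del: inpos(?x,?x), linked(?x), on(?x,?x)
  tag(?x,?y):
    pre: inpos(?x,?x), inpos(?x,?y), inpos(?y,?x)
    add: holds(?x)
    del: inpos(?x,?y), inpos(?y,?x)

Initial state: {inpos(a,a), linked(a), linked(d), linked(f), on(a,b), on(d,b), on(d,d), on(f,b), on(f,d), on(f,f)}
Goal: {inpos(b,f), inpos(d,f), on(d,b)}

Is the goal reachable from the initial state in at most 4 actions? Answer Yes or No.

Yes

1. step(b,f)  →  {inpos(a,a), inpos(b,f), linked(a), linked(d), linked(f), on(a,b), on(d,b), on(d,d), on(f,d), on(f,f)}
2. step(d,f)  →  {inpos(a,a), inpos(b,f), inpos(d,f), linked(a), linked(d), linked(f), on(a,b), on(d,b), on(d,d), on(f,f)}
optimal plan length = 2; 2 ≤ 4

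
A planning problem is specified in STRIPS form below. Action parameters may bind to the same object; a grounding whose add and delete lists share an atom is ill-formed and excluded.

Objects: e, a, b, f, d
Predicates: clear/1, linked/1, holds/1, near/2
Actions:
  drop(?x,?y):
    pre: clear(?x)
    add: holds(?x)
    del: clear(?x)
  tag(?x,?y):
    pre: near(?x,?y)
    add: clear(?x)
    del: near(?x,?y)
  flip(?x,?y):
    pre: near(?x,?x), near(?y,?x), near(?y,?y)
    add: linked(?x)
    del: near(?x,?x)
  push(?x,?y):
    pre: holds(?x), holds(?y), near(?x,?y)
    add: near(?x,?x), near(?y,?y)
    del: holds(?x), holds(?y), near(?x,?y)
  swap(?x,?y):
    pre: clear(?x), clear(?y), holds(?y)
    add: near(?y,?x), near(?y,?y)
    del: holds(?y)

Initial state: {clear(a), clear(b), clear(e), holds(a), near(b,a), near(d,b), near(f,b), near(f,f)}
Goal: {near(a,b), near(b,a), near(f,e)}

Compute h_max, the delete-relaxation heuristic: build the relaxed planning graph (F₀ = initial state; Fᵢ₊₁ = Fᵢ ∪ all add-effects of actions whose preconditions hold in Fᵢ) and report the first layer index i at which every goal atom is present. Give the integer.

3

F0 = init (8 atoms)
F1 = F0 ∪ {clear(d), clear(f), holds(b), holds(e), linked(f), near(a,a), near(a,b), near(a,e)}  (16 atoms)
F2 = F1 ∪ {holds(d), holds(f), linked(a), near(a,d), near(a,f), near(b,b), near(b,d), near(b,e), near(b,f), near(e,a), near(e,b), near(e,d), near(e,e), near(e,f)}  (30 atoms)
F3 = F2 ∪ {linked(b), linked(e), near(d,a), near(d,d), near(d,e), near(d,f), near(f,a), near(f,d), near(f,e)}  (39 atoms)
goal ⊆ F3  ⇒  h_max = 3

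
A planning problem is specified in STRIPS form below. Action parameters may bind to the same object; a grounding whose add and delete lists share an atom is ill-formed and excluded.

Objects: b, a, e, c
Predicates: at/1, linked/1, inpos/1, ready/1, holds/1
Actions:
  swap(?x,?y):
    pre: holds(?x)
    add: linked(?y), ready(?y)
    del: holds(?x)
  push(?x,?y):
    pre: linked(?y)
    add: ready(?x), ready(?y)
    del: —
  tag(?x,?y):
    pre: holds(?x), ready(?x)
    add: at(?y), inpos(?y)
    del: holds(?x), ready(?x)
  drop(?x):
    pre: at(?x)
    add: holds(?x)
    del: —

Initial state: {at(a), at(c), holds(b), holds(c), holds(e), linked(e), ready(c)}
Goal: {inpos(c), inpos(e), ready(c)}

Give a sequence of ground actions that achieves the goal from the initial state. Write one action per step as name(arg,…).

1. push(b,e)  →  {at(a), at(c), holds(b), holds(c), holds(e), linked(e), ready(b), ready(c), ready(e)}
2. tag(b,e)  →  {at(a), at(c), at(e), holds(c), holds(e), inpos(e), linked(e), ready(c), ready(e)}
3. tag(e,c)  →  {at(a), at(c), at(e), holds(c), inpos(c), inpos(e), linked(e), ready(c)}

push(b,e); tag(b,e); tag(e,c)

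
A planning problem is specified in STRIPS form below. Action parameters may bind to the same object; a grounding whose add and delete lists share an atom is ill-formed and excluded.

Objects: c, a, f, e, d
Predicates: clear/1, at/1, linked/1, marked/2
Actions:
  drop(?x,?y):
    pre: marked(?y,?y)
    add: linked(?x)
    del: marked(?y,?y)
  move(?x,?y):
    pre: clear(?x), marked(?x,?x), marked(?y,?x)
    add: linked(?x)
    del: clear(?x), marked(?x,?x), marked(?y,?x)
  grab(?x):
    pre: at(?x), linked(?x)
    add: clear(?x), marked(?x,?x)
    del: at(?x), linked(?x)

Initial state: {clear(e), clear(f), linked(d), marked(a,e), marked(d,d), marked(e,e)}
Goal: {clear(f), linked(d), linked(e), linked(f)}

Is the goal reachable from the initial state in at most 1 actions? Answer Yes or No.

No

1. drop(f,e)  →  {clear(e), clear(f), linked(d), linked(f), marked(a,e), marked(d,d)}
2. drop(e,d)  →  {clear(e), clear(f), linked(d), linked(e), linked(f), marked(a,e)}
optimal plan length = 2; 2 > 1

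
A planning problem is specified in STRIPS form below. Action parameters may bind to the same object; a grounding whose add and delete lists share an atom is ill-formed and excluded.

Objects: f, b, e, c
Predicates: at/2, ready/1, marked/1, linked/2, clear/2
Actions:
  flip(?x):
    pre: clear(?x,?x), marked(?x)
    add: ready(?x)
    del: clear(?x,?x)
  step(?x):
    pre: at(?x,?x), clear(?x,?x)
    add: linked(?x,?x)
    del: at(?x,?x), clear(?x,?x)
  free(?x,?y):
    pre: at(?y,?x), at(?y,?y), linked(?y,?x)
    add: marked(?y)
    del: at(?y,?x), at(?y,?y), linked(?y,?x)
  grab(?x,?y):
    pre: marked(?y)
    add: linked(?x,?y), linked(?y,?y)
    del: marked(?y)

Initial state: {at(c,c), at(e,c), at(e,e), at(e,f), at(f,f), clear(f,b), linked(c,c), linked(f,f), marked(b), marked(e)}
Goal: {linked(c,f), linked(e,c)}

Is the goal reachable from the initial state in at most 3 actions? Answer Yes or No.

1. free(f,f)  →  {at(c,c), at(e,c), at(e,e), at(e,f), clear(f,b), linked(c,c), marked(b), marked(e), marked(f)}
2. free(c,c)  →  {at(e,c), at(e,e), at(e,f), clear(f,b), marked(b), marked(c), marked(e), marked(f)}
3. grab(e,c)  →  {at(e,c), at(e,e), at(e,f), clear(f,b), linked(c,c), linked(e,c), marked(b), marked(e), marked(f)}
4. grab(c,f)  →  {at(e,c), at(e,e), at(e,f), clear(f,b), linked(c,c), linked(c,f), linked(e,c), linked(f,f), marked(b), marked(e)}
optimal plan length = 4; 4 > 3

No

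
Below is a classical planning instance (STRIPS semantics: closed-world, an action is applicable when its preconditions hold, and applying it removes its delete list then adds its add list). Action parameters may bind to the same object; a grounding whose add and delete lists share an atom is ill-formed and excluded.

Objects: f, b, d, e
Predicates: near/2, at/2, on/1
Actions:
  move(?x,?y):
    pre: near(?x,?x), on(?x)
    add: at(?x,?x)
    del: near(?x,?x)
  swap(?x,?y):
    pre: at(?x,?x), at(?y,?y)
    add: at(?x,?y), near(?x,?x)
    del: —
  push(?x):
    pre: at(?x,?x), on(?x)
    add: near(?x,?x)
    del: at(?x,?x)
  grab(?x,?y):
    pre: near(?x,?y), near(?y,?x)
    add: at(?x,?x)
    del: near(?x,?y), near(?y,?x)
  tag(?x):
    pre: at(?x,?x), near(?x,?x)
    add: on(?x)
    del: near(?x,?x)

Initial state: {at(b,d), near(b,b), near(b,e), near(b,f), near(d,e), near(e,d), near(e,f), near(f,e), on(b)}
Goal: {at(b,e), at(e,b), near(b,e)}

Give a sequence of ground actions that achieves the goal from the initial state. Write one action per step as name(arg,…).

move(b,f); grab(e,f); swap(b,e); swap(e,b)

1. move(b,f)  →  {at(b,b), at(b,d), near(b,e), near(b,f), near(d,e), near(e,d), near(e,f), near(f,e), on(b)}
2. grab(e,f)  →  {at(b,b), at(b,d), at(e,e), near(b,e), near(b,f), near(d,e), near(e,d), on(b)}
3. swap(b,e)  →  {at(b,b), at(b,d), at(b,e), at(e,e), near(b,b), near(b,e), near(b,f), near(d,e), near(e,d), on(b)}
4. swap(e,b)  →  {at(b,b), at(b,d), at(b,e), at(e,b), at(e,e), near(b,b), near(b,e), near(b,f), near(d,e), near(e,d), near(e,e), on(b)}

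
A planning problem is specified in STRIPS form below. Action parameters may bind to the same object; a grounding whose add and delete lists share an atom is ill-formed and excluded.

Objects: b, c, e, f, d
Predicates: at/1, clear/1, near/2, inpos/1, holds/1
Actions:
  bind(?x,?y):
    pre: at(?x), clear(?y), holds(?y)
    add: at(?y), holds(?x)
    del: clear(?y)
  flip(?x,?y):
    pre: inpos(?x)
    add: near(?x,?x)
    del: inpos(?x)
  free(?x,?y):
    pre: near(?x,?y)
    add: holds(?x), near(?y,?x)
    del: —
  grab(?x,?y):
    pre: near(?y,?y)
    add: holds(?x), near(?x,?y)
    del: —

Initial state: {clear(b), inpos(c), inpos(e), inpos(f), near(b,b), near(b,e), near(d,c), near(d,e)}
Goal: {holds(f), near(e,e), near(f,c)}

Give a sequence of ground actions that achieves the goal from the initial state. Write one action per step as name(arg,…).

1. flip(c,b)  →  {clear(b), inpos(e), inpos(f), near(b,b), near(b,e), near(c,c), near(d,c), near(d,e)}
2. flip(e,b)  →  {clear(b), inpos(f), near(b,b), near(b,e), near(c,c), near(d,c), near(d,e), near(e,e)}
3. grab(f,c)  →  {clear(b), holds(f), inpos(f), near(b,b), near(b,e), near(c,c), near(d,c), near(d,e), near(e,e), near(f,c)}

flip(c,b); flip(e,b); grab(f,c)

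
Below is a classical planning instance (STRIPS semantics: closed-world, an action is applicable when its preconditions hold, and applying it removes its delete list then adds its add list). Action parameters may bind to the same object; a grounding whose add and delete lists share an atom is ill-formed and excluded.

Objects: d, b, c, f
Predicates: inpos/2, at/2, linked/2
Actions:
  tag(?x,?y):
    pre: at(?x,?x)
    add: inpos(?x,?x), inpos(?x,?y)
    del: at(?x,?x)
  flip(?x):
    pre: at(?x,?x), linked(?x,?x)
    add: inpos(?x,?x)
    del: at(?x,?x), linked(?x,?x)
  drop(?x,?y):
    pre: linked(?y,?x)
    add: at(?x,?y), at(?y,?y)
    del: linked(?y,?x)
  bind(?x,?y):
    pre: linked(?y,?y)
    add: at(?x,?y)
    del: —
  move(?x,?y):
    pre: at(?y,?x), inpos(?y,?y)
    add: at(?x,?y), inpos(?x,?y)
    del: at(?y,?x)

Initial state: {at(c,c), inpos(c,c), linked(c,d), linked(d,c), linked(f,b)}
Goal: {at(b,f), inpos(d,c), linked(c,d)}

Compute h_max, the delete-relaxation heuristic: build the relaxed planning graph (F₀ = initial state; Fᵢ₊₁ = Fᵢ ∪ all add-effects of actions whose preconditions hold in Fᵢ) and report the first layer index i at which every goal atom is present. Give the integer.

2

F0 = init (5 atoms)
F1 = F0 ∪ {at(b,f), at(c,d), at(d,c), at(d,d), at(f,f), inpos(c,b), inpos(c,d), inpos(c,f)}  (13 atoms)
F2 = F1 ∪ {inpos(d,b), inpos(d,c), inpos(d,d), inpos(d,f), inpos(f,b), inpos(f,c), inpos(f,d), inpos(f,f)}  (21 atoms)
goal ⊆ F2  ⇒  h_max = 2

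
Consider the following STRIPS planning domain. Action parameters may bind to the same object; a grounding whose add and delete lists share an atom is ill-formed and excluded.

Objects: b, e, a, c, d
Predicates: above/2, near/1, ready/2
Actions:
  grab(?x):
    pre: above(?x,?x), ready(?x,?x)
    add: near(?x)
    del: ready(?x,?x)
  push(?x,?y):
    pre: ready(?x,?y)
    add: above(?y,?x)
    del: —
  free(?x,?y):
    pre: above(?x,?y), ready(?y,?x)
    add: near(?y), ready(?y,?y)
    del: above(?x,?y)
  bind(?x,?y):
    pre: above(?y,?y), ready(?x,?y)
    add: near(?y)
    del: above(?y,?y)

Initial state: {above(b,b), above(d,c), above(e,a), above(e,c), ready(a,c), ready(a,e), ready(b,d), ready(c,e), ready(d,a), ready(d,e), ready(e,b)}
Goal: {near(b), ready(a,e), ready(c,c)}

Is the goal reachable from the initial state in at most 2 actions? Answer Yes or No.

1. free(e,c)  →  {above(b,b), above(d,c), above(e,a), near(c), ready(a,c), ready(a,e), ready(b,d), ready(c,c), ready(c,e), ready(d,a), ready(d,e), ready(e,b)}
2. bind(e,b)  →  {above(d,c), above(e,a), near(b), near(c), ready(a,c), ready(a,e), ready(b,d), ready(c,c), ready(c,e), ready(d,a), ready(d,e), ready(e,b)}
optimal plan length = 2; 2 ≤ 2

Yes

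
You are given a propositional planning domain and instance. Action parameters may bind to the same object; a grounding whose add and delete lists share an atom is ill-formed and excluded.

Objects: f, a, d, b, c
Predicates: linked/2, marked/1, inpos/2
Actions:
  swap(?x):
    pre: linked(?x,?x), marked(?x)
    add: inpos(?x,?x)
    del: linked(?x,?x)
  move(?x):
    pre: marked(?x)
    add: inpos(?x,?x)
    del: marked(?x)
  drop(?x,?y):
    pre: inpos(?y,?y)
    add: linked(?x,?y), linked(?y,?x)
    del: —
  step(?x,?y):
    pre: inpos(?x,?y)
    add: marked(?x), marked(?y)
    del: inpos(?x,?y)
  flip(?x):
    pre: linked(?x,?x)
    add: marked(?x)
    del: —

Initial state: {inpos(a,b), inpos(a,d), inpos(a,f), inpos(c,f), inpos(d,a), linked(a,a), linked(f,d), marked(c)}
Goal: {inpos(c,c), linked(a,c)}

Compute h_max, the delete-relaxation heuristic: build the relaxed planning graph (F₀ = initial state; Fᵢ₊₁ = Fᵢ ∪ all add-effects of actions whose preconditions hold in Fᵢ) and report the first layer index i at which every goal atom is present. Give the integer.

F0 = init (8 atoms)
F1 = F0 ∪ {inpos(c,c), marked(a), marked(b), marked(d), marked(f)}  (13 atoms)
F2 = F1 ∪ {inpos(a,a), inpos(b,b), inpos(d,d), inpos(f,f), linked(a,c), linked(b,c), linked(c,a), linked(c,b), linked(c,c), linked(c,d), linked(c,f), linked(d,c), linked(f,c)}  (26 atoms)
goal ⊆ F2  ⇒  h_max = 2

2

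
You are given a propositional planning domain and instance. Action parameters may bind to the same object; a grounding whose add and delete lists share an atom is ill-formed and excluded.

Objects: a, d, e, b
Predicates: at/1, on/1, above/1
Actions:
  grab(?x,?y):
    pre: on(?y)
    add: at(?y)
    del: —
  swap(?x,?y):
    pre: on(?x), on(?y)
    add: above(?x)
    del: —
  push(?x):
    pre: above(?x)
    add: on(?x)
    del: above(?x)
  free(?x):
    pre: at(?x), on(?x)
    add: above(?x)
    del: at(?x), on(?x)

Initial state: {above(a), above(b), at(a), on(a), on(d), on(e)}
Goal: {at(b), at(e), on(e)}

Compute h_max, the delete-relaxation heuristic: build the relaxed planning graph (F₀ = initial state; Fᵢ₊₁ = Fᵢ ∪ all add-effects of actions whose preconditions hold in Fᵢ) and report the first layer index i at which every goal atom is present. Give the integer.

2

F0 = init (6 atoms)
F1 = F0 ∪ {above(d), above(e), at(d), at(e), on(b)}  (11 atoms)
F2 = F1 ∪ {at(b)}  (12 atoms)
goal ⊆ F2  ⇒  h_max = 2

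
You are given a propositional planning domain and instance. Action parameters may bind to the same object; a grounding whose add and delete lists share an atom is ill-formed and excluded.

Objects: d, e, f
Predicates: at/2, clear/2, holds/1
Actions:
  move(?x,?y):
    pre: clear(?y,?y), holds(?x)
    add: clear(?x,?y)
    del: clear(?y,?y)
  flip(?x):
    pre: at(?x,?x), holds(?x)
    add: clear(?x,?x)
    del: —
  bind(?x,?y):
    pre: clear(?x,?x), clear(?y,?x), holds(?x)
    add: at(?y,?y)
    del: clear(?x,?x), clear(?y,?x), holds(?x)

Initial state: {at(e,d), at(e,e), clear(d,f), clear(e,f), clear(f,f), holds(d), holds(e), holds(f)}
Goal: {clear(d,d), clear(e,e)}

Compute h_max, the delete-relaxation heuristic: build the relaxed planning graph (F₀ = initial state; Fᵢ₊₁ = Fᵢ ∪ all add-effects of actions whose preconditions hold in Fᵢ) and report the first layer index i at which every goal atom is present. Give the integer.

F0 = init (8 atoms)
F1 = F0 ∪ {at(d,d), at(f,f), clear(e,e)}  (11 atoms)
F2 = F1 ∪ {clear(d,d), clear(d,e), clear(f,e)}  (14 atoms)
goal ⊆ F2  ⇒  h_max = 2

2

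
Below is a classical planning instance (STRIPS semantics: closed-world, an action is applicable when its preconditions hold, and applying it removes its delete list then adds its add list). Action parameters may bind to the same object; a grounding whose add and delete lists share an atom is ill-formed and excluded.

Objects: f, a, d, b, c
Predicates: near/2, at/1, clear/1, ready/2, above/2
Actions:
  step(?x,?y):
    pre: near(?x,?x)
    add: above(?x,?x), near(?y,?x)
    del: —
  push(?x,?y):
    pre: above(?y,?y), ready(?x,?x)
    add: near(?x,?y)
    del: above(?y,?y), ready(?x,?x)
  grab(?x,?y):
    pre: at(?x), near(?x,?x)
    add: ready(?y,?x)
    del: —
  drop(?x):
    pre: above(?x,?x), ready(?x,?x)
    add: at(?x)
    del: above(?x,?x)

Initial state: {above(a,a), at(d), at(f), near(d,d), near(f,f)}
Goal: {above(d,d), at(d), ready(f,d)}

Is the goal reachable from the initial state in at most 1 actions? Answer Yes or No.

No

1. step(d,f)  →  {above(a,a), above(d,d), at(d), at(f), near(d,d), near(f,d), near(f,f)}
2. grab(d,f)  →  {above(a,a), above(d,d), at(d), at(f), near(d,d), near(f,d), near(f,f), ready(f,d)}
optimal plan length = 2; 2 > 1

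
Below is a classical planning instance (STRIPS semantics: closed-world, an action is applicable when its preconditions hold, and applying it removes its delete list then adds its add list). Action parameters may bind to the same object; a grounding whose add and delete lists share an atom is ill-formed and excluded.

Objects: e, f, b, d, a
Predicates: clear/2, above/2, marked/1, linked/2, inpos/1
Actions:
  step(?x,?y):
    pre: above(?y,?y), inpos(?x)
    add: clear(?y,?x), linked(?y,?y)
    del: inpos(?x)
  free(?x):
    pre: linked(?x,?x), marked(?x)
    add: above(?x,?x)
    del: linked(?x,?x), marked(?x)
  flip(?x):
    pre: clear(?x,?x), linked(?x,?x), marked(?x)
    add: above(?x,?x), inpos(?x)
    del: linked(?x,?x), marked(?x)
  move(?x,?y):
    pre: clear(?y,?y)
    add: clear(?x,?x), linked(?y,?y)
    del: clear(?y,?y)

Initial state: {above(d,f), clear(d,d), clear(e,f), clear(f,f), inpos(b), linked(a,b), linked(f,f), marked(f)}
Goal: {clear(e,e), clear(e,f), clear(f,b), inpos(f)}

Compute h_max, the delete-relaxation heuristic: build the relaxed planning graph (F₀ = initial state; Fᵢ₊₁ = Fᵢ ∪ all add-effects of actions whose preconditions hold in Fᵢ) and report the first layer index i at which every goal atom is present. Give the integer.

2

F0 = init (8 atoms)
F1 = F0 ∪ {above(f,f), clear(a,a), clear(b,b), clear(e,e), inpos(f), linked(d,d)}  (14 atoms)
F2 = F1 ∪ {clear(f,b), linked(a,a), linked(b,b), linked(e,e)}  (18 atoms)
goal ⊆ F2  ⇒  h_max = 2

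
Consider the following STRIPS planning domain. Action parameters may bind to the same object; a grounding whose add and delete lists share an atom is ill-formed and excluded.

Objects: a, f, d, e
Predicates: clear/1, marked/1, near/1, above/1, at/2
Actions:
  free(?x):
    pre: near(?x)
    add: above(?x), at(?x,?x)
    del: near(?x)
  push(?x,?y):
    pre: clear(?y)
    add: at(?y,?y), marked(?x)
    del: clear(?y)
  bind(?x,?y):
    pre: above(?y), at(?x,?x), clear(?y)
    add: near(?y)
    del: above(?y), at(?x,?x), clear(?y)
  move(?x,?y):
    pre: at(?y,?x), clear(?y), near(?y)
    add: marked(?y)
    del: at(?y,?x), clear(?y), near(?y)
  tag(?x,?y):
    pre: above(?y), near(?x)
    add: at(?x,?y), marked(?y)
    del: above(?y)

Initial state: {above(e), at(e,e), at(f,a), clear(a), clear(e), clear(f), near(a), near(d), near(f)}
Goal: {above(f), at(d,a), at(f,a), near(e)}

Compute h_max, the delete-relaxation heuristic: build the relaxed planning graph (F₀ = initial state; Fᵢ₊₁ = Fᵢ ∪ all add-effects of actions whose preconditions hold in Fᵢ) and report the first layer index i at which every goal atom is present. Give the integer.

F0 = init (9 atoms)
F1 = F0 ∪ {above(a), above(d), above(f), at(a,a), at(a,e), at(d,d), at(d,e), at(f,e), at(f,f), marked(a), marked(d), marked(e), marked(f), near(e)}  (23 atoms)
F2 = F1 ∪ {at(a,d), at(a,f), at(d,a), at(d,f), at(e,a), at(e,d), at(e,f), at(f,d)}  (31 atoms)
goal ⊆ F2  ⇒  h_max = 2

2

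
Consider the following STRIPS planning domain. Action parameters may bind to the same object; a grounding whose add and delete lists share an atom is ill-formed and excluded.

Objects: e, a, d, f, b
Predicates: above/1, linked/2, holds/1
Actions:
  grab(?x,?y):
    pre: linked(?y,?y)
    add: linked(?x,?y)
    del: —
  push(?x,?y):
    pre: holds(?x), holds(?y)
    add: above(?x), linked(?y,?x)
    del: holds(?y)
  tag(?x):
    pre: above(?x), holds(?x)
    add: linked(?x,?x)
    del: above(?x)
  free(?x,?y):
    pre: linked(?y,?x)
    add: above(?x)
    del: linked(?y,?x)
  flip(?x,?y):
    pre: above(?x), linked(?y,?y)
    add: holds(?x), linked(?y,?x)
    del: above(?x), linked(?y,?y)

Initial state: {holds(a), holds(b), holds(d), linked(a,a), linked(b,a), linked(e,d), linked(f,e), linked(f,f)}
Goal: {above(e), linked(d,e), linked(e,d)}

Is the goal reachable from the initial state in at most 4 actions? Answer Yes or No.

1. free(e,f)  →  {above(e), holds(a), holds(b), holds(d), linked(a,a), linked(b,a), linked(e,d), linked(f,f)}
2. flip(e,a)  →  {holds(a), holds(b), holds(d), holds(e), linked(a,e), linked(b,a), linked(e,d), linked(f,f)}
3. push(e,d)  →  {above(e), holds(a), holds(b), holds(e), linked(a,e), linked(b,a), linked(d,e), linked(e,d), linked(f,f)}
optimal plan length = 3; 3 ≤ 4

Yes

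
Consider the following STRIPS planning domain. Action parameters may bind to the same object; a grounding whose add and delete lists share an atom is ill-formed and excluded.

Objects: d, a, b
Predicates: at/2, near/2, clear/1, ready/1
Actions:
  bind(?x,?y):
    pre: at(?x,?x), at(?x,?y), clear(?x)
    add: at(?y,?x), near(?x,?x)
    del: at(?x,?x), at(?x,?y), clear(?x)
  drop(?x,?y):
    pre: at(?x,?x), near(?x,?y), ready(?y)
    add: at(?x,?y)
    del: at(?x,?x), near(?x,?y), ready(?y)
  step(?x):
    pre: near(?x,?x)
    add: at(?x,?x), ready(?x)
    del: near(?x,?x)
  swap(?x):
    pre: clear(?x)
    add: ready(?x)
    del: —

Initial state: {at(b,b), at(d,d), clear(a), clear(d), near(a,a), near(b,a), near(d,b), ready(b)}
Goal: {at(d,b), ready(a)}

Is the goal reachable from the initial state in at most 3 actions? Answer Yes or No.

Yes

1. drop(d,b)  →  {at(b,b), at(d,b), clear(a), clear(d), near(a,a), near(b,a)}
2. step(a)  →  {at(a,a), at(b,b), at(d,b), clear(a), clear(d), near(b,a), ready(a)}
optimal plan length = 2; 2 ≤ 3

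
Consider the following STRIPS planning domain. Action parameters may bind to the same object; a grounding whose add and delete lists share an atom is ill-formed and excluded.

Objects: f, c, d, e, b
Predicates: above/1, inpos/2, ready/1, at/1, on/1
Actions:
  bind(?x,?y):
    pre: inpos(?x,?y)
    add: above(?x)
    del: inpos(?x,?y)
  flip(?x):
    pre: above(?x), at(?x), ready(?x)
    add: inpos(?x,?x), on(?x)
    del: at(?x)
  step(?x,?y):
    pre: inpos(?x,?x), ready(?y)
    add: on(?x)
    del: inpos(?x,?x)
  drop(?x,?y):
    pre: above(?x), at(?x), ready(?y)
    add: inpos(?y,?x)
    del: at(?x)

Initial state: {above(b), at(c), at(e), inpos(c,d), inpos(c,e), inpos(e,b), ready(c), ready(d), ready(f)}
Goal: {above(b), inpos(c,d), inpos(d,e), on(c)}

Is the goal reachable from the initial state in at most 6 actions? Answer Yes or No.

Yes

1. bind(c,e)  →  {above(b), above(c), at(c), at(e), inpos(c,d), inpos(e,b), ready(c), ready(d), ready(f)}
2. bind(e,b)  →  {above(b), above(c), above(e), at(c), at(e), inpos(c,d), ready(c), ready(d), ready(f)}
3. flip(c)  →  {above(b), above(c), above(e), at(e), inpos(c,c), inpos(c,d), on(c), ready(c), ready(d), ready(f)}
4. drop(e,d)  →  {above(b), above(c), above(e), inpos(c,c), inpos(c,d), inpos(d,e), on(c), ready(c), ready(d), ready(f)}
optimal plan length = 4; 4 ≤ 6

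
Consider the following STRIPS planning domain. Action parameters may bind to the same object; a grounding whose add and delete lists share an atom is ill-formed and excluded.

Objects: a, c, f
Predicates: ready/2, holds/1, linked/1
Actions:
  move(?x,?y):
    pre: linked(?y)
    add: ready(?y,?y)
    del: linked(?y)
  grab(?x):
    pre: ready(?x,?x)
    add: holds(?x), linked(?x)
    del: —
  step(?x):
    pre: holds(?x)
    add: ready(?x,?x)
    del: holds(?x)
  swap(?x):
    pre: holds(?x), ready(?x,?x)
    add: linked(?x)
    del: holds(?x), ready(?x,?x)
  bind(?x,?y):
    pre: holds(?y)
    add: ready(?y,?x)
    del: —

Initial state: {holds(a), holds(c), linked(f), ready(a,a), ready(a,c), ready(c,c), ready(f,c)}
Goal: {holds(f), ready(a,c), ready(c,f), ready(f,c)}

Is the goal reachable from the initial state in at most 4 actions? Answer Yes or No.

Yes

1. move(a,f)  →  {holds(a), holds(c), ready(a,a), ready(a,c), ready(c,c), ready(f,c), ready(f,f)}
2. grab(f)  →  {holds(a), holds(c), holds(f), linked(f), ready(a,a), ready(a,c), ready(c,c), ready(f,c), ready(f,f)}
3. bind(f,c)  →  {holds(a), holds(c), holds(f), linked(f), ready(a,a), ready(a,c), ready(c,c), ready(c,f), ready(f,c), ready(f,f)}
optimal plan length = 3; 3 ≤ 4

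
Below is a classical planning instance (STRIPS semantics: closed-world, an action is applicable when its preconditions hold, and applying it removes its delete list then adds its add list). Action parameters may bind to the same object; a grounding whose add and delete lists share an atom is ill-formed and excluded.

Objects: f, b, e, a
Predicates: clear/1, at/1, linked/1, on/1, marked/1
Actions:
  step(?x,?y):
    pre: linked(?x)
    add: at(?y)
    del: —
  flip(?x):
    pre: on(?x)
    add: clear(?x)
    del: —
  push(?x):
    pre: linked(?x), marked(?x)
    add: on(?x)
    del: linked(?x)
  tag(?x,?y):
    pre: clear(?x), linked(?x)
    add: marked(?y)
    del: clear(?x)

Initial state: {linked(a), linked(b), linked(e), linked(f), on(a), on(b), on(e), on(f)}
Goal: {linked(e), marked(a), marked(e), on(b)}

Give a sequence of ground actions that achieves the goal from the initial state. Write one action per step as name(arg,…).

1. flip(f)  →  {clear(f), linked(a), linked(b), linked(e), linked(f), on(a), on(b), on(e), on(f)}
2. flip(b)  →  {clear(b), clear(f), linked(a), linked(b), linked(e), linked(f), on(a), on(b), on(e), on(f)}
3. tag(f,e)  →  {clear(b), linked(a), linked(b), linked(e), linked(f), marked(e), on(a), on(b), on(e), on(f)}
4. tag(b,a)  →  {linked(a), linked(b), linked(e), linked(f), marked(a), marked(e), on(a), on(b), on(e), on(f)}

flip(f); flip(b); tag(f,e); tag(b,a)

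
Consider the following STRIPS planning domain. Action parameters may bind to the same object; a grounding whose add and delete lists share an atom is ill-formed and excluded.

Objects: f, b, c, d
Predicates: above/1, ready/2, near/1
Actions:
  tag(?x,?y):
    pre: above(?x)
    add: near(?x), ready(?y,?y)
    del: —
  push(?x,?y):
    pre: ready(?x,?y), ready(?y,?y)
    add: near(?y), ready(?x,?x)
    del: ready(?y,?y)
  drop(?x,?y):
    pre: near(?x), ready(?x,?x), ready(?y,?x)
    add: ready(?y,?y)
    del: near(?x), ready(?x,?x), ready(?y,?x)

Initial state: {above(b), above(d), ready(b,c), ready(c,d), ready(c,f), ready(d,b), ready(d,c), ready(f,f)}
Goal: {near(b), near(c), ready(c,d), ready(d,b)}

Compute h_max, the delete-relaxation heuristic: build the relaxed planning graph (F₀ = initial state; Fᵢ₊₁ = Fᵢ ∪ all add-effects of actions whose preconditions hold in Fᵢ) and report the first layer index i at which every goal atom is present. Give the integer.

2

F0 = init (8 atoms)
F1 = F0 ∪ {near(b), near(d), near(f), ready(b,b), ready(c,c), ready(d,d)}  (14 atoms)
F2 = F1 ∪ {near(c)}  (15 atoms)
goal ⊆ F2  ⇒  h_max = 2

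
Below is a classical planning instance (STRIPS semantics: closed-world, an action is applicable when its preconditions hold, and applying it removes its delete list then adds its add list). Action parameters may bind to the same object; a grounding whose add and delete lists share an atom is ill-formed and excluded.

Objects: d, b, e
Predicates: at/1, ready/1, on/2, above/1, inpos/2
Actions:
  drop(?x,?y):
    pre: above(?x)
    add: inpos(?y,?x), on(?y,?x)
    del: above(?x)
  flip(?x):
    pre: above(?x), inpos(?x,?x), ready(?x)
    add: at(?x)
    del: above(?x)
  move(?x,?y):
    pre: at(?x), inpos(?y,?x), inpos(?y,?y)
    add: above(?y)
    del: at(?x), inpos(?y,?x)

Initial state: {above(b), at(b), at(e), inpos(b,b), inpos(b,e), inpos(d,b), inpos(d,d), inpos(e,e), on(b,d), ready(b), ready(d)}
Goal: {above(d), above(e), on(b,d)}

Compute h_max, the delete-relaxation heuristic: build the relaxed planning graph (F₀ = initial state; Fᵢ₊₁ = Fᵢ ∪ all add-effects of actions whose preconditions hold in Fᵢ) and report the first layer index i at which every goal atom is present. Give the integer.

1

F0 = init (11 atoms)
F1 = F0 ∪ {above(d), above(e), inpos(e,b), on(b,b), on(d,b), on(e,b)}  (17 atoms)
goal ⊆ F1  ⇒  h_max = 1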